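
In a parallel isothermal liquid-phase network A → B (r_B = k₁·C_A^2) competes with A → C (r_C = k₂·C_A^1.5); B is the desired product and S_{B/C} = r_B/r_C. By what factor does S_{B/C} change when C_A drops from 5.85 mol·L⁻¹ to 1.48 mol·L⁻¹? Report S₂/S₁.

S_{B/C} = (k₁/k₂)·C_A^0.5, so S₂/S₁ = (C_{A,2}/C_{A,1})^0.5.
= (1.48/5.85)^0.5 = (0.2530)^0.5 = 0.503.

0.503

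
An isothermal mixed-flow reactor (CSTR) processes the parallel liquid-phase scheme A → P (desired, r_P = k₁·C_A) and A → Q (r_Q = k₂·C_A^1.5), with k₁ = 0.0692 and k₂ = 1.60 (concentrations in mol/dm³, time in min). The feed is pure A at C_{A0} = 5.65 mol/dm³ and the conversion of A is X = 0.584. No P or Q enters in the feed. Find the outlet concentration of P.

Exit C_A = C_{A0}(1−X) = 5.65×0.416 = 2.350 mol/dm³.
Rates in a CSTR are evaluated at the outlet concentration: r_P = 0.0692×2.350 = 0.1626, r_Q = 1.60×2.350^1.5 = 5.765.
Fraction of consumed A going to P: r_P/(r_P+r_Q) = 0.02744.
C_P = 0.02744·C_{A0}·X = 0.02744×5.65×0.584 = 0.0905 mol/dm³.

0.0905 mol/dm³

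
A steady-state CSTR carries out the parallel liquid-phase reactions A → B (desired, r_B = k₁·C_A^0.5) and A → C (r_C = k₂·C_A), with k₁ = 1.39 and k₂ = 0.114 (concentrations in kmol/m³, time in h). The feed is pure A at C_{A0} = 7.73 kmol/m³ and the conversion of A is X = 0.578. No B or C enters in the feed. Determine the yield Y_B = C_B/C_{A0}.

0.503

Exit C_A = C_{A0}(1−X) = 7.73×0.422 = 3.262 kmol/m³.
A CSTR operates uniformly at the exit composition, giving r_B = 2.511 and r_C = 0.3719 (each k·C_A^n at C_A = 3.262).
Fraction of consumed A going to B: r_B/(r_B+r_C) = 0.8710.
C_B = 0.8710·C_{A0}·X = 0.8710×7.73×0.578 = 3.89 kmol/m³; Y_B = C_B/C_{A0} = 0.503.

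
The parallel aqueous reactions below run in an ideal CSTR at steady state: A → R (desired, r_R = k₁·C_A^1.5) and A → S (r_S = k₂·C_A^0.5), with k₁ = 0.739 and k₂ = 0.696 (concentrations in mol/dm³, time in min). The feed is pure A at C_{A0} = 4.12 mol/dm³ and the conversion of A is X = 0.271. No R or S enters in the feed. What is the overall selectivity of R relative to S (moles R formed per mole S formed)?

3.19

Exit C_A = C_{A0}(1−X) = 4.12×0.729 = 3.003 mol/dm³.
Rates in a CSTR are evaluated at the outlet concentration: r_R = 0.739×3.003^1.5 = 3.847, r_S = 0.696×3.003^0.5 = 1.206.
Overall selectivity = C_R/C_S = r_Rτ/(r_Sτ) = r_R/r_S = 3.19.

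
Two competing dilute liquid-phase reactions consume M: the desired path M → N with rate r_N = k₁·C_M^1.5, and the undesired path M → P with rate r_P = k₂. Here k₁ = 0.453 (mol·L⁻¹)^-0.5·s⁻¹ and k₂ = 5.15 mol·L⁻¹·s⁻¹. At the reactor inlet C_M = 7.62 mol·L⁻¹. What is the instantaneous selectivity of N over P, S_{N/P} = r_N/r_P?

1.85

S_{N/P} = r_N/r_P = (k₁·C_M^1.5)/(k₂) = (k₁/k₂)·C_M^1.5.
= (0.453×7.620^1.5) / (5.15) = 9.529/5.150 = 1.85.
Since the desired path is higher order in M, keeping C_M high (PFR or concentrated feed) favours N.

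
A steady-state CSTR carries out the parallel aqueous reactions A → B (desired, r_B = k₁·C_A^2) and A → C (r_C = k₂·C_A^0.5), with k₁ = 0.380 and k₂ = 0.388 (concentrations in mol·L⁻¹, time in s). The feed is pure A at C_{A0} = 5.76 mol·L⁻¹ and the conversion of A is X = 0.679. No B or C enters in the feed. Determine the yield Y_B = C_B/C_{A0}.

Exit C_A = C_{A0}(1−X) = 5.76×0.321 = 1.849 mol·L⁻¹.
A CSTR operates uniformly at the exit composition, giving r_B = 1.299 and r_C = 0.5276 (each k·C_A^n at C_A = 1.849).
Fraction of consumed A going to B: r_B/(r_B+r_C) = 0.7112.
C_B = 0.7112·C_{A0}·X = 0.7112×5.76×0.679 = 2.78 mol·L⁻¹; Y_B = C_B/C_{A0} = 0.483.

0.483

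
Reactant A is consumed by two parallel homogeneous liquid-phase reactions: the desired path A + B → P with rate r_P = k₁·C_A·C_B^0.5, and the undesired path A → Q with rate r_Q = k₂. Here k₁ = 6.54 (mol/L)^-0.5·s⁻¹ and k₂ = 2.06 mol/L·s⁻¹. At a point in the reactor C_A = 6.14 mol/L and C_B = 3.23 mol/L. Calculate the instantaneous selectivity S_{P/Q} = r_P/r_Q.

S_{P/Q} = r_P/r_Q = (k₁·C_A·C_B^0.5)/(k₂) = (k₁/k₂)·C_A·C_B^0.5.
= (6.54×6.140×3.230^0.5) / (2.06) = 72.17/2.060 = 35.0.
Since the desired path is higher order in A, keeping C_A high (PFR or concentrated feed) favours P.

35.0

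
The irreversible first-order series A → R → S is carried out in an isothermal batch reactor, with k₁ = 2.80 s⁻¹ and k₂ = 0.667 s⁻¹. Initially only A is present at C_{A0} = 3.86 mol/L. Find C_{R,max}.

2.46 mol/L

At the optimum, C_{R,max}/C_{A0} = (k₁/k₂)^[k₂/(k₂−k₁)].
= (2.80/0.667)^(0.667/(0.667−2.80)) = (4.198)^(-0.3127) = 0.6385.
C_{R,max} = 0.6385×3.86 = 2.46 mol/L.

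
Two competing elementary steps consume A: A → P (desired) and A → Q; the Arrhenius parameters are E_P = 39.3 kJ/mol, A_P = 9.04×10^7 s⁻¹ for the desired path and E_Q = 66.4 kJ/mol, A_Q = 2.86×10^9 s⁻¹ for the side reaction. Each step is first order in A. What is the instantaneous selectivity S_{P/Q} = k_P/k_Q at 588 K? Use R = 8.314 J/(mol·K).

Since both paths have the same order in A, the concentration cancels and S_{P/Q} = k_P/k_Q = (A_P/A_Q)·exp[(E_Q−E_P)/(RT)].
(E_Q−E_P)/(RT) = (66.4−39.3)×10³/(8.314×588) = 27100/4889 = 5.543.
k_P/k_Q = (9.04×10^7/2.86×10^9)·exp(5.543) = 0.03161 × 255.6 = 8.08.

8.08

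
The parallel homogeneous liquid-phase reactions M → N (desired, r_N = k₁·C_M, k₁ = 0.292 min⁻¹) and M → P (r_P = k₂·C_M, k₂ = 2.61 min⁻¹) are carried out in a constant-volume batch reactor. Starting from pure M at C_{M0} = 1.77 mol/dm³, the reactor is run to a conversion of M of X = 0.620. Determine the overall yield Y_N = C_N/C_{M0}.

0.0624

C_M = C_{M0}(1−X) = 0.6726 mol/dm³.
Both paths are first order in M, so the instantaneous fraction to N is constant: dC_N/d(−C_M) = k₁/(k₁+k₂) = 0.1006.
C_N = 0.1006·(C_{M0}−C_M) = 0.1006×1.097 = 0.110 mol/dm³.
Y_N = C_N/C_{M0} = 0.1104/1.77 = 0.0624.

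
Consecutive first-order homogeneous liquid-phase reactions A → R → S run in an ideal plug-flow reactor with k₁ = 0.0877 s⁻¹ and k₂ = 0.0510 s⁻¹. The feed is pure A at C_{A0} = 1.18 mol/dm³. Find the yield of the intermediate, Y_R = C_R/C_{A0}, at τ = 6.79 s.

0.373

For first-order series with pure A initially, C_R(τ) = k₁C_{A0}/(k₂−k₁)·(e^(−k₁τ) − e^(−k₂τ)).
e^(−k₁τ) = e^(−0.0877×6.79) = e^(−0.5955) = 0.5513; e^(−k₂τ) = e^(−0.3463) = 0.7073.
C_R = 0.0877×1.18/(0.0510−0.0877) × (0.5513−0.7073) = (-2.820)×(-0.1560) = 0.4399 mol/dm³.
Y_R = C_R/C_{A0} = 0.4399/1.18 = 0.373.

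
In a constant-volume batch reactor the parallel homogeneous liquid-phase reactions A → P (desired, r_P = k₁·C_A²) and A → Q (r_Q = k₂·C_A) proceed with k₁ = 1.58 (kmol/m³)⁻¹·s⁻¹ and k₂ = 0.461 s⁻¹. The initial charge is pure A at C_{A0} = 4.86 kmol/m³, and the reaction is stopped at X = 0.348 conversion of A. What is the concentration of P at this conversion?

C_A = C_{A0}(1−X) = 3.169 kmol/m³.
Along a PFR/batch, dC_Q/dC_A = −r_Q/(r_P+r_Q) = −k₂/(k₂+k₁·C_A).
Integrating from C_{A0} to C_A: C_Q = (0.461/1.58)·ln[(0.461+1.58·4.86)/(0.461+1.58·3.17)] = 0.2918·ln(8.140/5.468) = 0.1161 kmol/m³.
Then C_P = (C_{A0}−C_A) − C_Q = 1.691 − 0.1161 = 1.575 kmol/m³.

1.58 kmol/m³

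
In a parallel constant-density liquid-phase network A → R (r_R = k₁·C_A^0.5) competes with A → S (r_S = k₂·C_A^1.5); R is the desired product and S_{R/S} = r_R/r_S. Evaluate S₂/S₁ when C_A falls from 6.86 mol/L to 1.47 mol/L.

S_{R/S} = (k₁/k₂)·C_A⁻¹, so S₂/S₁ = (C_{A,2}/C_{A,1})⁻¹.
= 6.86/1.47 = 4.67.

4.67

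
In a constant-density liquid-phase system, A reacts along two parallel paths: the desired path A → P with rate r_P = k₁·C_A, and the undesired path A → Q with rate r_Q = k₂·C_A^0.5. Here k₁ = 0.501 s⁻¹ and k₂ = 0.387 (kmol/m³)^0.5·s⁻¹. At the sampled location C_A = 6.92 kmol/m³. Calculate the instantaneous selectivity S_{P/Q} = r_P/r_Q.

S_{P/Q} = r_P/r_Q = (k₁·C_A)/(k₂·C_A^0.5) = (k₁/k₂)·C_A^0.5.
= (0.501×6.920) / (0.387×6.920^0.5) = 3.467/1.018 = 3.41.
Since the desired path is higher order in A, keeping C_A high (PFR or concentrated feed) favours P.

3.41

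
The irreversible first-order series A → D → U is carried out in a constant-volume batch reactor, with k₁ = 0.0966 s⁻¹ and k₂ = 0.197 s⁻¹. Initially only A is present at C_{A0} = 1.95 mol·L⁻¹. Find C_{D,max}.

At the optimum, C_{D,max}/C_{A0} = (k₁/k₂)^[k₂/(k₂−k₁)].
= (0.0966/0.197)^(0.197/(0.197−0.0966)) = (0.4904)^(1.962) = 0.2470.
C_{D,max} = 0.2470×1.95 = 0.482 mol·L⁻¹.

0.482 mol·L⁻¹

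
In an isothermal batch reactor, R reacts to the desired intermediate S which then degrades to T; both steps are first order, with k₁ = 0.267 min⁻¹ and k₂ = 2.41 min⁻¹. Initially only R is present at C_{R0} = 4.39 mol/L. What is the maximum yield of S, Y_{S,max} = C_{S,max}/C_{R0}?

0.0842

Evaluating C_S at t_opt = ln(k₂/k₁)/(k₂−k₁) gives C_{S,max}/C_{R0} = (k₁/k₂)^[k₂/(k₂−k₁)].
= (0.267/2.41)^(2.41/(2.41−0.267)) = (0.1108)^(1.125) = 0.08423.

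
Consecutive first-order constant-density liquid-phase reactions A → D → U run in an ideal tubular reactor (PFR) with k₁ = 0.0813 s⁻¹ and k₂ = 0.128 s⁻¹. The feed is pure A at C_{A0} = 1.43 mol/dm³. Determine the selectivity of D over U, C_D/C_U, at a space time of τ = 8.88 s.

1.26

For first-order series with pure A initially, C_D(τ) = k₁C_{A0}/(k₂−k₁)·(e^(−k₁τ) − e^(−k₂τ)).
e^(−k₁τ) = e^(−0.0813×8.88) = e^(−0.7219) = 0.4858; e^(−k₂τ) = e^(−1.137) = 0.3209.
C_D = 0.0813×1.43/(0.128−0.0813) × (0.4858−0.3209) = 2.489×0.1649 = 0.4105 mol/dm³.
C_A = C_{A0}e^(−k₁τ) = 0.6947 mol/dm³, so C_U = C_{A0}−C_A−C_D = 0.3248 mol/dm³; C_D/C_U = 1.26.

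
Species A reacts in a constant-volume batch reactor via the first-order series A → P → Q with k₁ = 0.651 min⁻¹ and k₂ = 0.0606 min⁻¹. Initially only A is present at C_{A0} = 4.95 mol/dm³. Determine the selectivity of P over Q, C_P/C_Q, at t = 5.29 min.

Solving the coupled first-order balances gives C_P(t) = [k₁/(k₂−k₁)]·C_{A0}·(e^(−k₁t) − e^(−k₂t)).
e^(−k₁t) = e^(−0.651×5.29) = e^(−3.444) = 0.03194; e^(−k₂t) = e^(−0.3206) = 0.7257.
C_P = 0.651×4.95/(0.0606−0.651) × (0.03194−0.7257) = (-5.458)×(-0.6938) = 3.787 mol/dm³.
C_A = C_{A0}e^(−k₁t) = 0.1581 mol/dm³, so C_Q = C_{A0}−C_A−C_P = 1.005 mol/dm³; C_P/C_Q = 3.77.

3.77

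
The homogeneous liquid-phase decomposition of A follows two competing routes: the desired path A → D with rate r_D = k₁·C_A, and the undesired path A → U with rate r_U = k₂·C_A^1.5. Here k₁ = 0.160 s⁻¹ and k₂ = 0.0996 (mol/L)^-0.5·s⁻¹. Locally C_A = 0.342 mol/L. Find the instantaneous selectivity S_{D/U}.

S_{D/U} = r_D/r_U = (k₁·C_A)/(k₂·C_A^1.5) = (k₁/k₂)·C_A^-0.5.
= (0.160×0.3420) / (0.0996×0.3420^1.5) = 0.05472/0.01992 = 2.75.
The undesired path is higher order in A, so low C_A (CSTR or dilute feed) favours D.

2.75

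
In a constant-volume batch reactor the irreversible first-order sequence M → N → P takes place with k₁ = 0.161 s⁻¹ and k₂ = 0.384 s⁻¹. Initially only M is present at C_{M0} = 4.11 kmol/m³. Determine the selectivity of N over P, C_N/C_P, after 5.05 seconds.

The intermediate concentration in a first-order A→B→C sequence is C_N = k₁C_{M0}(e^(−k₁t) − e^(−k₂t))/(k₂−k₁).
e^(−k₁t) = e^(−0.161×5.05) = e^(−0.8130) = 0.4435; e^(−k₂t) = e^(−1.939) = 0.1438.
C_N = 0.161×4.11/(0.384−0.161) × (0.4435−0.1438) = 2.967×0.2997 = 0.8893 kmol/m³.
C_M = C_{M0}e^(−k₁t) = 1.823 kmol/m³, so C_P = C_{M0}−C_M−C_N = 1.398 kmol/m³; C_N/C_P = 0.636.

0.636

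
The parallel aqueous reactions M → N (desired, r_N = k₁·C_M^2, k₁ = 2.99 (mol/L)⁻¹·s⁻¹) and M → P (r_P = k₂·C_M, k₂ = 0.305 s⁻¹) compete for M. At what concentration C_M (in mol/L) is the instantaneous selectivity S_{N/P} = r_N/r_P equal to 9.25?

0.944 mol/L

S_{N/P} = (k₁/k₂)·C_M ⇒ C_M = S·k₂/k₁.
= 9.25×0.305/2.99 = 0.944 mol/L.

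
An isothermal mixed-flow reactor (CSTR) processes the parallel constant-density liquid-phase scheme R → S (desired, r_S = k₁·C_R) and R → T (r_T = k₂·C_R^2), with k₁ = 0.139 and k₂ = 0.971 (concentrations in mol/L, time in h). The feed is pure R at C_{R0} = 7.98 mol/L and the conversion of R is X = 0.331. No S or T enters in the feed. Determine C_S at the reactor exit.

0.0690 mol/L

Exit C_R = C_{R0}(1−X) = 7.98×0.669 = 5.339 mol/L.
Rates in a CSTR are evaluated at the outlet concentration: r_S = 0.139×5.339 = 0.7421, r_T = 0.971×5.339^2 = 27.67.
Fraction of consumed R going to S: r_S/(r_S+r_T) = 0.02611.
C_S = 0.02611·C_{R0}·X = 0.02611×7.98×0.331 = 0.0690 mol/L.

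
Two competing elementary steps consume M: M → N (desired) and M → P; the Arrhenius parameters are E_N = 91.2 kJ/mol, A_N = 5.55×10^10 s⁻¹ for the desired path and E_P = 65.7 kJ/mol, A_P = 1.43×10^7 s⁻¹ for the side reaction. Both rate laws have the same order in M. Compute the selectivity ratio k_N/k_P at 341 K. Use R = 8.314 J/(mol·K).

With equal orders, S_{N/P} = k_N/k_P = (A_N/A_P)·exp[(E_P−E_N)/(RT)].
(E_P−E_N)/(RT) = (65.7−91.2)×10³/(8.314×341) = -25500/2835 = -8.994.
k_N/k_P = (5.55×10^10/1.43×10^7)·exp(-8.994) = 3881 × 1.241×10^-4 = 0.482.
Since E_N > E_P, raising the temperature improves selectivity toward N.

0.482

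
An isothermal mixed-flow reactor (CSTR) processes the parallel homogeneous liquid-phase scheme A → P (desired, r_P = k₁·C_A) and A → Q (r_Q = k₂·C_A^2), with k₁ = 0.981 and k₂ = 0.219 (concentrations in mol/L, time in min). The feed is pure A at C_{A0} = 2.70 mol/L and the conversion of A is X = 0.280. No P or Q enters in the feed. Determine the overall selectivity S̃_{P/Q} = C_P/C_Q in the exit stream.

2.30

Exit C_A = C_{A0}(1−X) = 2.70×0.720 = 1.944 mol/L.
Rates in a CSTR are evaluated at the outlet concentration: r_P = 0.981×1.944 = 1.907, r_Q = 0.219×1.944^2 = 0.8276.
Overall selectivity = C_P/C_Q = r_Pτ/(r_Qτ) = r_P/r_Q = 2.30.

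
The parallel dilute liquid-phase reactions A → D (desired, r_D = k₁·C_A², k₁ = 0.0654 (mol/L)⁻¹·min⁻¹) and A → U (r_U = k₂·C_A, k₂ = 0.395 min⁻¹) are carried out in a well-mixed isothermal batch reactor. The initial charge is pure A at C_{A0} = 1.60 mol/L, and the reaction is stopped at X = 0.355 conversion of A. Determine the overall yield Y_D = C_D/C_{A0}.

C_A = C_{A0}(1−X) = 1.032 mol/L.
Along a PFR/batch, dC_U/dC_A = −r_U/(r_D+r_U) = −k₂/(k₂+k₁·C_A).
Integrating from C_{A0} to C_A: C_U = (0.395/0.0654)·ln[(0.395+0.0654·1.60)/(0.395+0.0654·1.03)] = 6.040·ln(0.4996/0.4625) = 0.4666 mol/L.
Then C_D = (C_{A0}−C_A) − C_U = 0.5680 − 0.4666 = 0.1014 mol/L.
Y_D = C_D/C_{A0} = 0.1014/1.60 = 0.0634.

0.0634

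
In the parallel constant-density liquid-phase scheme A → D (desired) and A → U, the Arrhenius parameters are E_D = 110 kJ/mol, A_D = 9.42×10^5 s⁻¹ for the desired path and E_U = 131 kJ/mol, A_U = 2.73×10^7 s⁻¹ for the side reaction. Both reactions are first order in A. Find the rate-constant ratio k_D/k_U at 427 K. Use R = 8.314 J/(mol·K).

12.8

With equal orders, S_{D/U} = k_D/k_U = (A_D/A_U)·exp[(E_U−E_D)/(RT)].
(E_U−E_D)/(RT) = (131−110)×10³/(8.314×427) = 21000/3550 = 5.915.
k_D/k_U = (9.42×10^5/2.73×10^7)·exp(5.915) = 0.03451 × 370.7 = 12.8.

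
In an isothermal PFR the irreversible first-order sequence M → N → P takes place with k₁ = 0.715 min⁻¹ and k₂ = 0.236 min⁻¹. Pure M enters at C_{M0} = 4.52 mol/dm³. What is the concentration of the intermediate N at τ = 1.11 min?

Solving the coupled first-order balances gives C_N(τ) = [k₁/(k₂−k₁)]·C_{M0}·(e^(−k₁τ) − e^(−k₂τ)).
e^(−k₁τ) = e^(−0.715×1.11) = e^(−0.7937) = 0.4522; e^(−k₂τ) = e^(−0.2620) = 0.7695.
C_N = 0.715×4.52/(0.236−0.715) × (0.4522−0.7695) = (-6.747)×(-0.3174) = 2.141 mol/dm³.

2.14 mol/dm³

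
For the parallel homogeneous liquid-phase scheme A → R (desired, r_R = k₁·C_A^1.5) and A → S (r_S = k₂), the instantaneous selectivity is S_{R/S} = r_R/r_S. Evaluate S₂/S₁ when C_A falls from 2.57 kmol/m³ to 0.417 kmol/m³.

0.0654

S_{R/S} = (k₁/k₂)·C_A^1.5, so S₂/S₁ = (C_{A,2}/C_{A,1})^1.5.
= (0.417/2.57)^1.5 = (0.1623)^1.5 = 0.0654.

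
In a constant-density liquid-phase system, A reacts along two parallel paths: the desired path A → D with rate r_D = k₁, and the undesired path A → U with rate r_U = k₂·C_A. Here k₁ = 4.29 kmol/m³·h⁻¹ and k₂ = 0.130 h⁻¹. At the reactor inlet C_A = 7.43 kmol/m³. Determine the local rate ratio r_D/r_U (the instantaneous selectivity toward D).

S_{D/U} = r_D/r_U = (k₁)/(k₂·C_A) = (k₁/k₂)·C_A⁻¹.
= (4.29) / (0.130×7.430) = 4.290/0.9659 = 4.44.

4.44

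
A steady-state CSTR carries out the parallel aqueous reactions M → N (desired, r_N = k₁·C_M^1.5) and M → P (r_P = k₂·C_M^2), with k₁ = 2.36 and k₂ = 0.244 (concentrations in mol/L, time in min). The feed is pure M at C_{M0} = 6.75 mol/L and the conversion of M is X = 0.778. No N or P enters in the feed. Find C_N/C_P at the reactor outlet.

7.90

Exit C_M = C_{M0}(1−X) = 6.75×0.222 = 1.498 mol/L.
Rates in a CSTR are evaluated at the outlet concentration: r_N = 2.36×1.498^1.5 = 4.329, r_P = 0.244×1.498^2 = 0.5479.
Overall selectivity = C_N/C_P = r_Nτ/(r_Pτ) = r_N/r_P = 7.90.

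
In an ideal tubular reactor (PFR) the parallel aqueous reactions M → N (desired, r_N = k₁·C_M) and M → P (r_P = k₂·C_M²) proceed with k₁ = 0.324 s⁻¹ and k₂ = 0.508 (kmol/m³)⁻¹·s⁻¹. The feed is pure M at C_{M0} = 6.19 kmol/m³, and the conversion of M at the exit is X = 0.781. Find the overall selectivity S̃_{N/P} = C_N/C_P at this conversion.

0.194

C_M = C_{M0}(1−X) = 1.356 kmol/m³.
Along a PFR/batch, dC_N/dC_M = −r_N/(r_N+r_P) = −k₁/(k₁+k₂·C_M).
Integrating from C_{M0} to C_M: C_N = (0.324/0.508)·ln[(0.324+0.508·6.19)/(0.324+0.508·1.36)] = 0.6378·ln(3.469/1.013) = 0.7852 kmol/m³.
C_P = (C_{M0}−C_M)−C_N = 4.049 kmol/m³; S̃_{N/P} = 0.7852/4.049 = 0.194.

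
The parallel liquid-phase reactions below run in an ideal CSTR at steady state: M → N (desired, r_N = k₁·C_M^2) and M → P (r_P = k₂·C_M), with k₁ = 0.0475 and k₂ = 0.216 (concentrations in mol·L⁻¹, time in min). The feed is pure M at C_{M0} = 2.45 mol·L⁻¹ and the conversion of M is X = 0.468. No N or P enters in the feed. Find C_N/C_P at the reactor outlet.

0.287

Exit C_M = C_{M0}(1−X) = 2.45×0.532 = 1.303 mol·L⁻¹.
In a CSTR the entire volume is at exit conditions, so r_N = 0.0475×1.303^2 = 0.08070 and r_P = 0.216×1.303 = 0.2815.
Overall selectivity = C_N/C_P = r_Nτ/(r_Pτ) = r_N/r_P = 0.287.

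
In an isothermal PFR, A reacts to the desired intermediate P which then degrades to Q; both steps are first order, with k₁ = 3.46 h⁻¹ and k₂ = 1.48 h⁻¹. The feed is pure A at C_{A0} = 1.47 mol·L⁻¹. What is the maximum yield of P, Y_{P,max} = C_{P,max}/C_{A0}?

0.530

Evaluating C_P at τ_opt = ln(k₂/k₁)/(k₂−k₁) gives C_{P,max}/C_{A0} = (k₁/k₂)^[k₂/(k₂−k₁)].
= (3.46/1.48)^(1.48/(1.48−3.46)) = (2.338)^(-0.7475) = 0.5301.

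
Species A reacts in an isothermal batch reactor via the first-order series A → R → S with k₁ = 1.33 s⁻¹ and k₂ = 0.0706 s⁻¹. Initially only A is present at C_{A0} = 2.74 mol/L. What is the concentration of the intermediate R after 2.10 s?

For first-order series with pure A initially, C_R(t) = k₁C_{A0}/(k₂−k₁)·(e^(−k₁t) − e^(−k₂t)).
e^(−k₁t) = e^(−1.33×2.10) = e^(−2.793) = 0.06124; e^(−k₂t) = e^(−0.1483) = 0.8622.
C_R = 1.33×2.74/(0.0706−1.33) × (0.06124−0.8622) = (-2.894)×(-0.8010) = 2.318 mol/L.

2.32 mol/L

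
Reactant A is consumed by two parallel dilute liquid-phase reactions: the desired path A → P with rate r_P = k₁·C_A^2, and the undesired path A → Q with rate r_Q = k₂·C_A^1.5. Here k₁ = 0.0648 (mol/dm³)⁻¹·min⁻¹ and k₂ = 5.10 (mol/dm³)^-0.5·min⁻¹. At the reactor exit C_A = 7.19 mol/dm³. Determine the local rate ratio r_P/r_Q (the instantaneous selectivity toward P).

0.0341

S_{P/Q} = r_P/r_Q = (k₁·C_A^2)/(k₂·C_A^1.5) = (k₁/k₂)·C_A^0.5.
= (0.0648×7.190^2) / (5.10×7.190^1.5) = 3.350/98.32 = 0.0341.
Since the desired path is higher order in A, keeping C_A high (PFR or concentrated feed) favours P.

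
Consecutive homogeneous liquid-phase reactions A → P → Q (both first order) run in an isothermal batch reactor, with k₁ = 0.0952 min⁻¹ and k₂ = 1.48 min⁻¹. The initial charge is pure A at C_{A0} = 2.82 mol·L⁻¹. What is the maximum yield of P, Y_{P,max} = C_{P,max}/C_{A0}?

0.0533

For a first-order series the maximum intermediate yield is C_{P,max}/C_{A0} = (k₁/k₂)^[k₂/(k₂−k₁)].
= (0.0952/1.48)^(1.48/(1.48−0.0952)) = (0.06432)^(1.069) = 0.05327.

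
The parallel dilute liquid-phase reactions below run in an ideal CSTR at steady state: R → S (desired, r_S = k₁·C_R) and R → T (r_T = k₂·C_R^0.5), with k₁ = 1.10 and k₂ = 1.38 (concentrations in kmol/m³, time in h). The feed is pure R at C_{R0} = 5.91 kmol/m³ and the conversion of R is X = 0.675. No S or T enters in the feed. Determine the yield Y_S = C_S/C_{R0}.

Exit C_R = C_{R0}(1−X) = 5.91×0.325 = 1.921 kmol/m³.
In a CSTR the entire volume is at exit conditions, so r_S = 1.10×1.921 = 2.113 and r_T = 1.38×1.921^0.5 = 1.913.
Fraction of consumed R going to S: r_S/(r_S+r_T) = 0.5249.
C_S = 0.5249·C_{R0}·X = 0.5249×5.91×0.675 = 2.09 kmol/m³; Y_S = C_S/C_{R0} = 0.354.

0.354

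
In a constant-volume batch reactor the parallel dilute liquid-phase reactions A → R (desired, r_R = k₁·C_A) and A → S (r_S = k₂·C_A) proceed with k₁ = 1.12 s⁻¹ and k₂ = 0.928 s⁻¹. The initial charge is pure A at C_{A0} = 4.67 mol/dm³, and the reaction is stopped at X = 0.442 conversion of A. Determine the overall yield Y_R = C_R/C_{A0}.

C_A = C_{A0}(1−X) = 2.606 mol/dm³.
Both paths are first order in A, so the instantaneous fraction to R is constant: dC_R/d(−C_A) = k₁/(k₁+k₂) = 0.5469.
C_R = 0.5469·(C_{A0}−C_A) = 0.5469×2.064 = 1.13 mol/dm³.
Y_R = C_R/C_{A0} = 1.129/4.67 = 0.242.

0.242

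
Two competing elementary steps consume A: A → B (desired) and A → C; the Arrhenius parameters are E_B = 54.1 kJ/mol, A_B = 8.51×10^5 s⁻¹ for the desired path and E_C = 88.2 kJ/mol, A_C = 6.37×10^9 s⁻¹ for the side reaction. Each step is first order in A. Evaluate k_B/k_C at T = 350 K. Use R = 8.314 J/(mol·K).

16.4

Since both paths have the same order in A, the concentration cancels and S_{B/C} = k_B/k_C = (A_B/A_C)·exp[(E_C−E_B)/(RT)].
(E_C−E_B)/(RT) = (88.2−54.1)×10³/(8.314×350) = 34100/2910 = 11.72.
k_B/k_C = (8.51×10^5/6.37×10^9)·exp(11.72) = 1.336×10^-4 × 1.228×10^5 = 16.4.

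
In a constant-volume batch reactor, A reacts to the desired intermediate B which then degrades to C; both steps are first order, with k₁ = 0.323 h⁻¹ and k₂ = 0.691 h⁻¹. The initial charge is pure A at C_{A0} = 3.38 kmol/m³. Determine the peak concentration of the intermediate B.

For a first-order series the maximum intermediate yield is C_{B,max}/C_{A0} = (k₁/k₂)^[k₂/(k₂−k₁)].
= (0.323/0.691)^(0.691/(0.691−0.323)) = (0.4674)^(1.878) = 0.2398.
C_{B,max} = 0.2398×3.38 = 0.810 kmol/m³.

0.810 kmol/m³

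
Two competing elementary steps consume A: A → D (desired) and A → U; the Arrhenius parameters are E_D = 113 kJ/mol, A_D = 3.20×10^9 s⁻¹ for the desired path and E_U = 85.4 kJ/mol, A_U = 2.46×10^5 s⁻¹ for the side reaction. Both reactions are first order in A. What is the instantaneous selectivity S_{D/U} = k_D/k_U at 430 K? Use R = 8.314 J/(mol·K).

5.77

Since both paths have the same order in A, the concentration cancels and S_{D/U} = k_D/k_U = (A_D/A_U)·exp[(E_U−E_D)/(RT)].
(E_U−E_D)/(RT) = (85.4−113)×10³/(8.314×430) = -27600/3575 = -7.720.
k_D/k_U = (3.20×10^9/2.46×10^5)·exp(-7.720) = 13008 × 4.438×10^-4 = 5.77.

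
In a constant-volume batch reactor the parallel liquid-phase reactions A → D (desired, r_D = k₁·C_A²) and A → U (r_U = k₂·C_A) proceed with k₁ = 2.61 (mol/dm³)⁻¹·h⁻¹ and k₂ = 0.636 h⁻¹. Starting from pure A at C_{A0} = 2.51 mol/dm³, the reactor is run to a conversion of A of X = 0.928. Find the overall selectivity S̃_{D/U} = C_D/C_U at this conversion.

4.11

C_A = C_{A0}(1−X) = 0.1807 mol/dm³.
Along a PFR/batch, dC_U/dC_A = −r_U/(r_D+r_U) = −k₂/(k₂+k₁·C_A).
Integrating from C_{A0} to C_A: C_U = (0.636/2.61)·ln[(0.636+2.61·2.51)/(0.636+2.61·0.181)] = 0.2437·ln(7.187/1.108) = 0.4557 mol/dm³.
Then C_D = (C_{A0}−C_A) − C_U = 2.329 − 0.4557 = 1.874 mol/dm³.
S̃_{D/U} = C_D/C_U = 1.874/0.4557 = 4.11.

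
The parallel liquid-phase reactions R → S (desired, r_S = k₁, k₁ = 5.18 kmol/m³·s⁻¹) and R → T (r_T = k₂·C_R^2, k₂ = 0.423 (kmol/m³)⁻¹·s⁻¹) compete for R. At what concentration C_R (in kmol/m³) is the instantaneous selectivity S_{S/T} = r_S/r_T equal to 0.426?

S_{S/T} = (k₁/k₂)·C_R^-2 ⇒ C_R = (S·k₂/k₁)^(-0.5).
= (0.426×0.423/5.18)^(-0.5) = (0.03479)^(-0.5) = 5.36 kmol/m³.

5.36 kmol/m³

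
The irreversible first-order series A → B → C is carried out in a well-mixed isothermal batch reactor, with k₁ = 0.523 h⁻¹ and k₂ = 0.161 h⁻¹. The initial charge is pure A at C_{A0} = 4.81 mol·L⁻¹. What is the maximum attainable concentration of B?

2.85 mol·L⁻¹

Evaluating C_B at t_opt = ln(k₂/k₁)/(k₂−k₁) gives C_{B,max}/C_{A0} = (k₁/k₂)^[k₂/(k₂−k₁)].
= (0.523/0.161)^(0.161/(0.161−0.523)) = (3.248)^(-0.4448) = 0.5921.
C_{B,max} = 0.5921×4.81 = 2.85 mol·L⁻¹.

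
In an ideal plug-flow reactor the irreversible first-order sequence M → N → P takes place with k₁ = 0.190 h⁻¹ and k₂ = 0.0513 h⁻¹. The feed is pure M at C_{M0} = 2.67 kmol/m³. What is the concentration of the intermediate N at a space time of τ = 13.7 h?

Solving the coupled first-order balances gives C_N(τ) = [k₁/(k₂−k₁)]·C_{M0}·(e^(−k₁τ) − e^(−k₂τ)).
e^(−k₁τ) = e^(−0.190×13.7) = e^(−2.603) = 0.07405; e^(−k₂τ) = e^(−0.7028) = 0.4952.
C_N = 0.190×2.67/(0.0513−0.190) × (0.07405−0.4952) = (-3.658)×(-0.4211) = 1.540 kmol/m³.

1.54 kmol/m³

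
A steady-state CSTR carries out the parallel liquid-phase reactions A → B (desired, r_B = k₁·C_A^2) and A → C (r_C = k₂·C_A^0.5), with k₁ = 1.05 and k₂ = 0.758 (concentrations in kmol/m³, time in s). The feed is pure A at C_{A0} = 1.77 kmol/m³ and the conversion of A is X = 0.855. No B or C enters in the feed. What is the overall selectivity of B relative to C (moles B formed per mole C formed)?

Exit C_A = C_{A0}(1−X) = 1.77×0.145 = 0.2567 kmol/m³.
In a CSTR the entire volume is at exit conditions, so r_B = 1.05×0.2567^2 = 0.06916 and r_C = 0.758×0.2567^0.5 = 0.3840.
Overall selectivity = C_B/C_C = r_Bτ/(r_Cτ) = r_B/r_C = 0.180.

0.180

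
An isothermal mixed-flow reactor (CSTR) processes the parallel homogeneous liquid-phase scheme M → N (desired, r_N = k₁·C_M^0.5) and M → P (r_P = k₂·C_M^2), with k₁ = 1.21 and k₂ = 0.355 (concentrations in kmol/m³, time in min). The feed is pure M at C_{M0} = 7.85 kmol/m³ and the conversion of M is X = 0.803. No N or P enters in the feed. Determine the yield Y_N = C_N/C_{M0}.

Exit C_M = C_{M0}(1−X) = 7.85×0.197 = 1.546 kmol/m³.
A CSTR operates uniformly at the exit composition, giving r_N = 1.505 and r_P = 0.8490 (each k·C_M^n at C_M = 1.546).
Fraction of consumed M going to N: r_N/(r_N+r_P) = 0.6393.
C_N = 0.6393·C_{M0}·X = 0.6393×7.85×0.803 = 4.03 kmol/m³; Y_N = C_N/C_{M0} = 0.513.

0.513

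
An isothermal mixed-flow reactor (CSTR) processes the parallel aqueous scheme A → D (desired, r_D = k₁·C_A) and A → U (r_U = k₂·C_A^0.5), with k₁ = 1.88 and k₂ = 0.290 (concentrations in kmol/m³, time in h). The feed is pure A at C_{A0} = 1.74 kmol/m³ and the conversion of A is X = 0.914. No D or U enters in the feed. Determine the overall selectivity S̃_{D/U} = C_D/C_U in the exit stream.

2.51

Exit C_A = C_{A0}(1−X) = 1.74×0.0860 = 0.1496 kmol/m³.
In a CSTR the entire volume is at exit conditions, so r_D = 1.88×0.1496 = 0.2813 and r_U = 0.290×0.1496^0.5 = 0.1122.
Overall selectivity = C_D/C_U = r_Dτ/(r_Uτ) = r_D/r_U = 2.51.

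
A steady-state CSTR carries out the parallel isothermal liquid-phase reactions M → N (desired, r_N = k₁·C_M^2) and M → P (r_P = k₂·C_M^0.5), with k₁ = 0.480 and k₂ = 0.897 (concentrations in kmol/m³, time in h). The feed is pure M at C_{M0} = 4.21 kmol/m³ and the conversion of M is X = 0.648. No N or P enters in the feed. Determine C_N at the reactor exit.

Exit C_M = C_{M0}(1−X) = 4.21×0.352 = 1.482 kmol/m³.
In a CSTR the entire volume is at exit conditions, so r_N = 0.480×1.482^2 = 1.054 and r_P = 0.897×1.482^0.5 = 1.092.
Fraction of consumed M going to N: r_N/(r_N+r_P) = 0.4912.
C_N = 0.4912·C_{M0}·X = 0.4912×4.21×0.648 = 1.34 kmol/m³.

1.34 kmol/m³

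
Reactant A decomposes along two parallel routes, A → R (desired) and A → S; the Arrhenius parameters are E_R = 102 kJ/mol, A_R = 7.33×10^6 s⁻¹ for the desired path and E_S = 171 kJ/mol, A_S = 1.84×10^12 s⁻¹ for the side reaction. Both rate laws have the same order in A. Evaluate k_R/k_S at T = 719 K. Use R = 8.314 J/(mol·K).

0.410

k_R/k_S = (A_R/A_S)·exp[−(E_R−E_S)/(RT)] = (A_R/A_S)·exp[(E_S−E_R)/(RT)].
(E_S−E_R)/(RT) = (171−102)×10³/(8.314×719) = 69000/5978 = 11.54.
k_R/k_S = (7.33×10^6/1.84×10^12)·exp(11.54) = 3.984×10^-6 × 1.030×10^5 = 0.410.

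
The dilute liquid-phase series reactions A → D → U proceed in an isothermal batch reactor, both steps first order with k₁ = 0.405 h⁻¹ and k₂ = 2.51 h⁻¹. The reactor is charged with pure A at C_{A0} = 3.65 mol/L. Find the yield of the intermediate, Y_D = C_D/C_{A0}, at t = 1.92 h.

For first-order series with pure A initially, C_D(t) = k₁C_{A0}/(k₂−k₁)·(e^(−k₁t) − e^(−k₂t)).
e^(−k₁t) = e^(−0.405×1.92) = e^(−0.7776) = 0.4595; e^(−k₂t) = e^(−4.819) = 0.008073.
C_D = 0.405×3.65/(2.51−0.405) × (0.4595−0.008073) = 0.7023×0.4514 = 0.3170 mol/L.
Y_D = C_D/C_{A0} = 0.3170/3.65 = 0.0869.

0.0869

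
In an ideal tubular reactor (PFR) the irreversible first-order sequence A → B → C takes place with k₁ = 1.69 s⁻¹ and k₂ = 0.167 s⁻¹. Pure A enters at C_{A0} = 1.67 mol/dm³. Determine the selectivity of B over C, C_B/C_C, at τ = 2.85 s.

2.18

For first-order series with pure A initially, C_B(τ) = k₁C_{A0}/(k₂−k₁)·(e^(−k₁τ) − e^(−k₂τ)).
e^(−k₁τ) = e^(−1.69×2.85) = e^(−4.816) = 0.008095; e^(−k₂τ) = e^(−0.4760) = 0.6213.
C_B = 1.69×1.67/(0.167−1.69) × (0.008095−0.6213) = (-1.853)×(-0.6132) = 1.136 mol/dm³.
C_A = C_{A0}e^(−k₁τ) = 0.01352 mol/dm³, so C_C = C_{A0}−C_A−C_B = 0.5201 mol/dm³; C_B/C_C = 2.18.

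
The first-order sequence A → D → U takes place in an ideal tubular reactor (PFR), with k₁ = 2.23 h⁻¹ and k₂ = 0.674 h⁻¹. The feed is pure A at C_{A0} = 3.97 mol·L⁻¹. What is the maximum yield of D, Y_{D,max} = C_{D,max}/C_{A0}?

Evaluating C_D at τ_opt = ln(k₂/k₁)/(k₂−k₁) gives C_{D,max}/C_{A0} = (k₁/k₂)^[k₂/(k₂−k₁)].
= (2.23/0.674)^(0.674/(0.674−2.23)) = (3.309)^(-0.4332) = 0.5955.

0.596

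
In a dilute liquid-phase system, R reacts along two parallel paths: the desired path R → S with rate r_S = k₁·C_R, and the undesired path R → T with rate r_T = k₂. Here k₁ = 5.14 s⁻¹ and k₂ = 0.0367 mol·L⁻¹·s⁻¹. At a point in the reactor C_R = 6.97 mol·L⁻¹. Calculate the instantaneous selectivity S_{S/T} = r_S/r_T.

S_{S/T} = r_S/r_T = (k₁·C_R)/(k₂) = (k₁/k₂)·C_R.
= (5.14×6.970) / (0.0367) = 35.83/0.03670 = 976.

976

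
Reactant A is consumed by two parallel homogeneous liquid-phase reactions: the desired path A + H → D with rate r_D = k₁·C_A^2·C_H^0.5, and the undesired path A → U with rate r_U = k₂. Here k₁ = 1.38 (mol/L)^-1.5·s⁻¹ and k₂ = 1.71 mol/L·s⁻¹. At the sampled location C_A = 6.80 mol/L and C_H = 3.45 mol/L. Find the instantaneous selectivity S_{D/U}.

69.3

S_{D/U} = r_D/r_U = (k₁·C_A^2·C_H^0.5)/(k₂) = (k₁/k₂)·C_A^2·C_H^0.5.
= (1.38×6.800^2×3.450^0.5) / (1.71) = 118.5/1.710 = 69.3.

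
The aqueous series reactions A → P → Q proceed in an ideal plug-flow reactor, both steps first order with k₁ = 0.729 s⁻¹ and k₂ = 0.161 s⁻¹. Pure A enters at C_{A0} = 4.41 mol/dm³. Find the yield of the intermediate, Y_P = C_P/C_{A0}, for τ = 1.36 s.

0.555

Solving the coupled first-order balances gives C_P(τ) = [k₁/(k₂−k₁)]·C_{A0}·(e^(−k₁τ) − e^(−k₂τ)).
e^(−k₁τ) = e^(−0.729×1.36) = e^(−0.9914) = 0.3710; e^(−k₂τ) = e^(−0.2190) = 0.8034.
C_P = 0.729×4.41/(0.161−0.729) × (0.3710−0.8034) = (-5.660)×(-0.4323) = 2.447 mol/dm³.
Y_P = C_P/C_{A0} = 2.447/4.41 = 0.555.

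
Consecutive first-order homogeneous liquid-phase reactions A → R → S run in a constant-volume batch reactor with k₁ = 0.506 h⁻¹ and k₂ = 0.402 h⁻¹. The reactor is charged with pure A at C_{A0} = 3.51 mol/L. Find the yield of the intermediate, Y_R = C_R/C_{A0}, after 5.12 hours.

Solving the coupled first-order balances gives C_R(t) = [k₁/(k₂−k₁)]·C_{A0}·(e^(−k₁t) − e^(−k₂t)).
e^(−k₁t) = e^(−0.506×5.12) = e^(−2.591) = 0.07497; e^(−k₂t) = e^(−2.058) = 0.1277.
C_R = 0.506×3.51/(0.402−0.506) × (0.07497−0.1277) = (-17.08)×(-0.05271) = 0.9002 mol/L.
Y_R = C_R/C_{A0} = 0.9002/3.51 = 0.256.

0.256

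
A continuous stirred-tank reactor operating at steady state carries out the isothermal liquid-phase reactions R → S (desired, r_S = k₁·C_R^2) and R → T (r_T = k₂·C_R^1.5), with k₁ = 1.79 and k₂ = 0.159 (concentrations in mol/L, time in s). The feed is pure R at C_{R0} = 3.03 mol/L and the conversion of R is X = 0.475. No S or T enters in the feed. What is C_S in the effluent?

Exit C_R = C_{R0}(1−X) = 3.03×0.525 = 1.591 mol/L.
Rates in a CSTR are evaluated at the outlet concentration: r_S = 1.79×1.591^2 = 4.530, r_T = 0.159×1.591^1.5 = 0.3190.
Fraction of consumed R going to S: r_S/(r_S+r_T) = 0.9342.
C_S = 0.9342·C_{R0}·X = 0.9342×3.03×0.475 = 1.34 mol/L.

1.34 mol/L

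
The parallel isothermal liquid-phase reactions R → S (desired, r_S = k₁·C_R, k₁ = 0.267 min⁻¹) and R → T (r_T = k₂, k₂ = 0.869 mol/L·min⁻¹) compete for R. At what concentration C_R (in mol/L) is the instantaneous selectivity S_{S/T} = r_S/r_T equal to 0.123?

0.400 mol/L

S_{S/T} = (k₁/k₂)·C_R ⇒ C_R = S·k₂/k₁.
= 0.123×0.869/0.267 = 0.400 mol/L.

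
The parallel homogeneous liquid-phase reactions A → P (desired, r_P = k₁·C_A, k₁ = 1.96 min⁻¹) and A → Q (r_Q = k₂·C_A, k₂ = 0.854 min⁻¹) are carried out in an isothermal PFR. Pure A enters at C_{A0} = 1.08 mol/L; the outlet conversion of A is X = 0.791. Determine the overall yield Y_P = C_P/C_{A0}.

0.551

C_A = C_{A0}(1−X) = 0.2257 mol/L.
Both paths are first order in A, so the instantaneous fraction to P is constant: dC_P/d(−C_A) = k₁/(k₁+k₂) = 0.6965.
C_P = 0.6965·(C_{A0}−C_A) = 0.6965×0.8543 = 0.595 mol/L.
Y_P = C_P/C_{A0} = 0.5950/1.08 = 0.551.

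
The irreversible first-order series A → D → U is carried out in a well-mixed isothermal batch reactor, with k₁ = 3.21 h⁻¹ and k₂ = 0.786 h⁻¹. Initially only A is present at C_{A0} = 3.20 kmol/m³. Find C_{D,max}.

2.03 kmol/m³

For a first-order series the maximum intermediate yield is C_{D,max}/C_{A0} = (k₁/k₂)^[k₂/(k₂−k₁)].
= (3.21/0.786)^(0.786/(0.786−3.21)) = (4.084)^(-0.3243) = 0.6337.
C_{D,max} = 0.6337×3.20 = 2.03 kmol/m³.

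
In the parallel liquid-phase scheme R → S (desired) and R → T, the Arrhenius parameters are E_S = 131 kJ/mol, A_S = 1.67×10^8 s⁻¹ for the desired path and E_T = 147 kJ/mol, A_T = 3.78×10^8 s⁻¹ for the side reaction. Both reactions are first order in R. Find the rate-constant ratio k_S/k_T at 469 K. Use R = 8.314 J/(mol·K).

26.7

Since both paths have the same order in R, the concentration cancels and S_{S/T} = k_S/k_T = (A_S/A_T)·exp[(E_T−E_S)/(RT)].
(E_T−E_S)/(RT) = (147−131)×10³/(8.314×469) = 16000/3899 = 4.103.
k_S/k_T = (1.67×10^8/3.78×10^8)·exp(4.103) = 0.4418 × 60.54 = 26.7.
Since E_S < E_T, lowering the temperature improves selectivity toward S.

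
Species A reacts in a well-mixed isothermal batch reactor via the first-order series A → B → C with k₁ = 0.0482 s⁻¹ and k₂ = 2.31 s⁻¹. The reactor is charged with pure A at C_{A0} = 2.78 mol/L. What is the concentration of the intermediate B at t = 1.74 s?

Solving the coupled first-order balances gives C_B(t) = [k₁/(k₂−k₁)]·C_{A0}·(e^(−k₁t) − e^(−k₂t)).
e^(−k₁t) = e^(−0.0482×1.74) = e^(−0.08387) = 0.9196; e^(−k₂t) = e^(−4.019) = 0.01796.
C_B = 0.0482×2.78/(2.31−0.0482) × (0.9196−0.01796) = 0.05924×0.9016 = 0.05341 mol/L.

0.0534 mol/L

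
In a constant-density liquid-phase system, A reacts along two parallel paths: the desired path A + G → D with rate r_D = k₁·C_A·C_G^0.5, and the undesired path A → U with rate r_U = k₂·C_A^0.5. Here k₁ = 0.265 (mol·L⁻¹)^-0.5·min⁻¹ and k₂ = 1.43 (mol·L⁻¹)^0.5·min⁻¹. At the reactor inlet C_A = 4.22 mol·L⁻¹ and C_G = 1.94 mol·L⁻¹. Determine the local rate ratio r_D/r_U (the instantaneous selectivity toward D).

0.530

S_{D/U} = r_D/r_U = (k₁·C_A·C_G^0.5)/(k₂·C_A^0.5) = (k₁/k₂)·C_A^0.5·C_G^0.5.
= (0.265×4.220×1.940^0.5) / (1.43×4.220^0.5) = 1.558/2.938 = 0.530.
Since the desired path is higher order in A, keeping C_A high (PFR or concentrated feed) favours D.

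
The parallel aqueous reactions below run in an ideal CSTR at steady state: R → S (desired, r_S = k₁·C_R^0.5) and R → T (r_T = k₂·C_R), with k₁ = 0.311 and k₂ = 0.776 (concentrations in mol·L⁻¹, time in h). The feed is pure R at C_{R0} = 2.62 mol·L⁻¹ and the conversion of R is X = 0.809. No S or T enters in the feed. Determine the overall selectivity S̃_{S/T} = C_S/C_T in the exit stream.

Exit C_R = C_{R0}(1−X) = 2.62×0.191 = 0.5004 mol·L⁻¹.
In a CSTR the entire volume is at exit conditions, so r_S = 0.311×0.5004^0.5 = 0.2200 and r_T = 0.776×0.5004 = 0.3883.
Overall selectivity = C_S/C_T = r_Sτ/(r_Tτ) = r_S/r_T = 0.567.

0.567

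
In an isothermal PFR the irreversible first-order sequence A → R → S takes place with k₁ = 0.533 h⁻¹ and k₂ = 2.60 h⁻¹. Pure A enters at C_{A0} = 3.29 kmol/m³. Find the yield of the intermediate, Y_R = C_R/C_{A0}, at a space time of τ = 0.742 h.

The intermediate concentration in a first-order A→B→C sequence is C_R = k₁C_{A0}(e^(−k₁τ) − e^(−k₂τ))/(k₂−k₁).
e^(−k₁τ) = e^(−0.533×0.742) = e^(−0.3955) = 0.6734; e^(−k₂τ) = e^(−1.929) = 0.1453.
C_R = 0.533×3.29/(2.60−0.533) × (0.6734−0.1453) = 0.8484×0.5281 = 0.4480 kmol/m³.
Y_R = C_R/C_{A0} = 0.4480/3.29 = 0.136.

0.136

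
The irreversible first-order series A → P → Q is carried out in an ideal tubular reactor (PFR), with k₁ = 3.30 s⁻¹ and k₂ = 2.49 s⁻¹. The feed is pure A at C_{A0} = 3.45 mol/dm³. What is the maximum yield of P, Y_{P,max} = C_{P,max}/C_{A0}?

For a first-order series the maximum intermediate yield is C_{P,max}/C_{A0} = (k₁/k₂)^[k₂/(k₂−k₁)].
= (3.30/2.49)^(2.49/(2.49−3.30)) = (1.325)^(-3.074) = 0.4207.

0.421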